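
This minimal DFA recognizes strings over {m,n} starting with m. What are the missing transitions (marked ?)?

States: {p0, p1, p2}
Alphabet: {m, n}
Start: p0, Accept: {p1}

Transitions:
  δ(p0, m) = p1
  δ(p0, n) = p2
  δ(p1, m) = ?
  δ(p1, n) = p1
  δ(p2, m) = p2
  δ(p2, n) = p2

From the language and accept set, identify what each state tracks — p0: no input read; p1: started with m; p2: started with n (dead).
Each missing δ(q, a) is the state matching the new tracked value after reading a.
δ(p1, m) = p1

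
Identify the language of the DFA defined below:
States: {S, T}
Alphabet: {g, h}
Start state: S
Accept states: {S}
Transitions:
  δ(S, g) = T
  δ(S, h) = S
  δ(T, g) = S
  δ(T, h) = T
Testing a few strings:
  'gh' → reject
  'hh' → accept
  'hg' → reject
  'h' → accept
State roles: S=even number of g's so far; T=odd number of g's so far
All strings over {g,h} with an even number of g's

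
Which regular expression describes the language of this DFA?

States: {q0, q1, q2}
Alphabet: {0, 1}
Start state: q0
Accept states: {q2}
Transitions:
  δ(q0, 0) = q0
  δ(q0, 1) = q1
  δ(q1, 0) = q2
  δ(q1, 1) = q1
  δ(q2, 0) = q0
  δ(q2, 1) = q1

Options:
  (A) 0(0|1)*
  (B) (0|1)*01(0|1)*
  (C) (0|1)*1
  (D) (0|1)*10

Check each option against the DFA on short strings; one disagreement eliminates an option:
  (A) 0(0|1)*: on '0' the DFA goes q0 → q0 and rejects (q0 ∉ Accept), but the regex matches it → eliminate
  (B) (0|1)*01(0|1)*: on '01' the DFA goes q0 → q0 → q1 and rejects (q1 ∉ Accept), but the regex matches it → eliminate
  (C) (0|1)*1: on '1' the DFA goes q0 → q1 and rejects (q1 ∉ Accept), but the regex matches it → eliminate
  (D) (0|1)*10: agrees with the DFA on every string of length ≤ 6
Only (D) is consistent with the DFA.
(D) (0|1)*10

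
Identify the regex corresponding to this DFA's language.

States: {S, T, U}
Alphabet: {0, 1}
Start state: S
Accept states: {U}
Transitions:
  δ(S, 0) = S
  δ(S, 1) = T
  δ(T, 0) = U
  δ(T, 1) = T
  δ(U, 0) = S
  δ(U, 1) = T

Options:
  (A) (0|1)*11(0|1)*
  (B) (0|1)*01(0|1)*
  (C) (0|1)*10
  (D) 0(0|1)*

Check each option against the DFA on short strings; one disagreement eliminates an option:
  (A) (0|1)*11(0|1)*: on '10' the DFA goes S → T → U and accepts (U ∈ Accept), but the regex does not match it → eliminate
  (B) (0|1)*01(0|1)*: on '01' the DFA goes S → S → T and rejects (T ∉ Accept), but the regex matches it → eliminate
  (C) (0|1)*10: agrees with the DFA on every string of length ≤ 6
  (D) 0(0|1)*: on '0' the DFA goes S → S and rejects (S ∉ Accept), but the regex matches it → eliminate
Only (C) is consistent with the DFA.
(C) (0|1)*10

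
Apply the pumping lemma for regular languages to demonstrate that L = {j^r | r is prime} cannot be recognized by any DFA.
Assume L is regular with pumping length p. Idea: pumping by a suitable count produces a composite length.
Let q be a prime with q ≥ p and choose s = j^q ∈ L. By the pumping lemma, s = xyz with |xy| ≤ p, |y| = k ≥ 1. Take i = q+1: |xy^(q+1)z| = q + q·k = q(1+k). Since q ≥ 2 and 1+k ≥ 2, q(1+k) is composite, so xy^(q+1)z ∉ L.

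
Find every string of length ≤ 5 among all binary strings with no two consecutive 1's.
ε, 0, 1, 00, 01, 10, 000, 001, 010, 100, 101, 0000, 0001, 0010, 0100, 0101, 1000, 1001, 1010, 00000, 00001, 00010, 00100, 00101, 01000, 01001, 01010, 10000, 10001, 10010, 10100, 10101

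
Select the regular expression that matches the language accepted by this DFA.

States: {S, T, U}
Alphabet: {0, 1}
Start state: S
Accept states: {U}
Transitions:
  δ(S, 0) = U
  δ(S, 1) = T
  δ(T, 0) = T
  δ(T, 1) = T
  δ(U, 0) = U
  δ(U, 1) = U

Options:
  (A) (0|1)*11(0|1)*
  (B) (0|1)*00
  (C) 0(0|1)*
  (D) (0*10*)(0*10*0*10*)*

Check each option against the DFA on short strings; one disagreement eliminates an option:
  (A) (0|1)*11(0|1)*: on '0' the DFA goes S → U and accepts (U ∈ Accept), but the regex does not match it → eliminate
  (B) (0|1)*00: on '0' the DFA goes S → U and accepts (U ∈ Accept), but the regex does not match it → eliminate
  (C) 0(0|1)*: agrees with the DFA on every string of length ≤ 6
  (D) (0*10*)(0*10*0*10*)*: on '0' the DFA goes S → U and accepts (U ∈ Accept), but the regex does not match it → eliminate
Only (C) is consistent with the DFA.
(C) 0(0|1)*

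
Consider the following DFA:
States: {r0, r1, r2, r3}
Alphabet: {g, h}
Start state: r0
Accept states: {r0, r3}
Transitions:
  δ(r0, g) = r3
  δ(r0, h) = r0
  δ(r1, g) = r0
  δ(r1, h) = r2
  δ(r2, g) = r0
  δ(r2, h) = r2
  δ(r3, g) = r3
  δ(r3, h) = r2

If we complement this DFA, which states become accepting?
Complement accept states = All states \ Original accept states
= {r0, r1, r2, r3} \ {r0, r3}
{r1, r2}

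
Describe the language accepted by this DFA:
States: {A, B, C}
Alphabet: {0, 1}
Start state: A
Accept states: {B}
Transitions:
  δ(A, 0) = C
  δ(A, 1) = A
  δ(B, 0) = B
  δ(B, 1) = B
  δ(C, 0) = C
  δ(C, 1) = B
Testing a few strings:
  '1010' → accept
  '0' → reject
  '00' → reject
  '1' → reject
State roles: A=no 0 seen yet; B=substring 01 seen; C=seen a 0, waiting for 1
All binary strings containing the substring 01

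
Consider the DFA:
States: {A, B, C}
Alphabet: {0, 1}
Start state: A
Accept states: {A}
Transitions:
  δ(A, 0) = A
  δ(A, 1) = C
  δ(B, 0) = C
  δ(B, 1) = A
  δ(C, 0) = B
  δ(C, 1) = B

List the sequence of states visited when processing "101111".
read '1': A → C
  read '0': C → B
  read '1': B → A
  read '1': A → C
  read '1': C → B
  read '1': B → A
A -> C -> B -> A -> C -> B -> A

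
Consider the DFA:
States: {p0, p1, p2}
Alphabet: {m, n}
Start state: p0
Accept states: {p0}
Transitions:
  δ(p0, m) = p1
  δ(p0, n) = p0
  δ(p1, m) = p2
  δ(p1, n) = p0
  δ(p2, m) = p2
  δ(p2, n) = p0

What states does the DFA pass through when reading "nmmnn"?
read 'n': p0 → p0
  read 'm': p0 → p1
  read 'm': p1 → p2
  read 'n': p2 → p0
  read 'n': p0 → p0
p0 -> p0 -> p1 -> p2 -> p0 -> p0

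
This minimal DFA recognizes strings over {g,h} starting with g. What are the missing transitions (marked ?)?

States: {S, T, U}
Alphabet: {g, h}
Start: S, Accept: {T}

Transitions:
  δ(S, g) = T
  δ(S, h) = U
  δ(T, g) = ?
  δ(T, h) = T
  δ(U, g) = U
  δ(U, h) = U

From the language and accept set, identify what each state tracks — S: no input read; T: started with g; U: started with h (dead).
Each missing δ(q, a) is the state matching the new tracked value after reading a.
δ(T, g) = T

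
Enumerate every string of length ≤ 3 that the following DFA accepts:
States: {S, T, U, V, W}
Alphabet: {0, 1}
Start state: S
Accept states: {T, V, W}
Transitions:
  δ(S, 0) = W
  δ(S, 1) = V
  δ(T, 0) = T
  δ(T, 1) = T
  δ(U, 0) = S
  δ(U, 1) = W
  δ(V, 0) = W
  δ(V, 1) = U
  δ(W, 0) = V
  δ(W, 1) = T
0, 1, 00, 01, 10, 000, 010, 011, 100, 101, 111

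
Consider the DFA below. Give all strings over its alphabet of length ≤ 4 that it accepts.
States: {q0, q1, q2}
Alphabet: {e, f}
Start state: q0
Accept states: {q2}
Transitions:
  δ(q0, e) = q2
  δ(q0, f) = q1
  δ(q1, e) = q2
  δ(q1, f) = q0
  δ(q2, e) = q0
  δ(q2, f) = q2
e, ef, fe, eee, eff, fef, ffe, eeef, eefe, efee, efff, feee, feff, ffef, fffe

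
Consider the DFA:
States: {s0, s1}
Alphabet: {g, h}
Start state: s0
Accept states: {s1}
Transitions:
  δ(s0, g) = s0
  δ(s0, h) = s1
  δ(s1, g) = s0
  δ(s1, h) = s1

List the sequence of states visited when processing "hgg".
read 'h': s0 → s1
  read 'g': s1 → s0
  read 'g': s0 → s0
s0 -> s1 -> s0 -> s0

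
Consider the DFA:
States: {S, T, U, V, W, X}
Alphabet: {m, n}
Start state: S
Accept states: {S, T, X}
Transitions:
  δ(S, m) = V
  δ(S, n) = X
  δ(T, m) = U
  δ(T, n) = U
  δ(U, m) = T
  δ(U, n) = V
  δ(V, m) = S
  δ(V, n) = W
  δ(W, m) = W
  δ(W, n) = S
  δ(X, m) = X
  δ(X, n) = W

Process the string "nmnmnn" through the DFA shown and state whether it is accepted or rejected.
Processing string "nmnmnn":
  S --n--> X
  X --m--> X
  X --n--> W
  W --m--> W
  W --n--> S
  S --n--> X
Final state: X
Accept states: {S, T, X}
Yes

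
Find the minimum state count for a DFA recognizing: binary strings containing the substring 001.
By Myhill–Nerode, count the distinguishable equivalence classes: 4 classes — one per longest suffix of the input that is a prefix of '001' (lengths 0 through 2), plus an absorbing 'already seen 001' class.
4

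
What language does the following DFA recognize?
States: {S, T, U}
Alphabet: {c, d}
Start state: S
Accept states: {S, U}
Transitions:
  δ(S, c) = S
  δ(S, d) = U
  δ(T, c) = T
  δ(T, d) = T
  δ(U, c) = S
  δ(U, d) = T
Testing a few strings:
  'c' → accept
  'd' → accept
  'cdcd' → accept
  'dd' → reject
State roles: S=last symbol not d (ok); T=saw dd (dead); U=last symbol d (ok)
All strings over {c,d} with no two consecutive d's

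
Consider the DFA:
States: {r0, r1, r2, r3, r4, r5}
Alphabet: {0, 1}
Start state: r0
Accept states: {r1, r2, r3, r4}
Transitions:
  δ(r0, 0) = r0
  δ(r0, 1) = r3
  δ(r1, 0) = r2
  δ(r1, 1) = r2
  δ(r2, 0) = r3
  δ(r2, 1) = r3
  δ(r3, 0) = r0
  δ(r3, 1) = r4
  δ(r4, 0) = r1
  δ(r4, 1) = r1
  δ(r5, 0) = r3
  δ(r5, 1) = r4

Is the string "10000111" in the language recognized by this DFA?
Processing string "10000111":
  r0 --1--> r3
  r3 --0--> r0
  r0 --0--> r0
  r0 --0--> r0
  r0 --0--> r0
  r0 --1--> r3
  r3 --1--> r4
  r4 --1--> r1
Final state: r1
Accept states: {r1, r2, r3, r4}
Yes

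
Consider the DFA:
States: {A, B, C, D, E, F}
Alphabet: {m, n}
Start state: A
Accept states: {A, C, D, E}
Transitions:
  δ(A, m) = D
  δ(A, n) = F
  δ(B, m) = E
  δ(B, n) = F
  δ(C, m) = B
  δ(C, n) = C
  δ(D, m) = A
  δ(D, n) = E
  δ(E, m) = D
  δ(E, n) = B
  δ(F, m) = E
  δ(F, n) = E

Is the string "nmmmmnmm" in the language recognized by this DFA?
Processing string "nmmmmnmm":
  A --n--> F
  F --m--> E
  E --m--> D
  D --m--> A
  A --m--> D
  D --n--> E
  E --m--> D
  D --m--> A
Final state: A
Accept states: {A, C, D, E}
Yes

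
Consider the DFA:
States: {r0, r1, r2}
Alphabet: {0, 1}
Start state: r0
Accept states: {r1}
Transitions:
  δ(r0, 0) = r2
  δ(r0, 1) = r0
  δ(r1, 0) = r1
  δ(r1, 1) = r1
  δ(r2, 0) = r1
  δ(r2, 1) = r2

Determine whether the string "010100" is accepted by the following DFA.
Processing string "010100":
  r0 --0--> r2
  r2 --1--> r2
  r2 --0--> r1
  r1 --1--> r1
  r1 --0--> r1
  r1 --0--> r1
Final state: r1
Accept states: {r1}
Yes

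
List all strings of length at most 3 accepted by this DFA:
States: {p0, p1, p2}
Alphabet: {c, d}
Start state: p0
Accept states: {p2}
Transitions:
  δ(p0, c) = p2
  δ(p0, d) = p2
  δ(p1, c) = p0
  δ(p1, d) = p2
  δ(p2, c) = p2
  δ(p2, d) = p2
c, d, cc, cd, dc, dd, ccc, ccd, cdc, cdd, dcc, dcd, ddc, ddd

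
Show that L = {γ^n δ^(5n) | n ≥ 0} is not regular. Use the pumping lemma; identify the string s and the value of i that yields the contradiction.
Assume L is regular with pumping length p. Idea: pumping the γ-block breaks the 1:5 ratio.
Choose s = γ^p δ^(5p) (length 6p ≥ p). By the pumping lemma, s = xyz with |xy| ≤ p, |y| > 0, so y = γ^k with k ≥ 1. Then xy²z = γ^(p+k) δ^(5p). For this to be in L we would need 5p = 5(p+k), i.e. 5k = 0, contradicting k ≥ 1. So xy²z ∉ L.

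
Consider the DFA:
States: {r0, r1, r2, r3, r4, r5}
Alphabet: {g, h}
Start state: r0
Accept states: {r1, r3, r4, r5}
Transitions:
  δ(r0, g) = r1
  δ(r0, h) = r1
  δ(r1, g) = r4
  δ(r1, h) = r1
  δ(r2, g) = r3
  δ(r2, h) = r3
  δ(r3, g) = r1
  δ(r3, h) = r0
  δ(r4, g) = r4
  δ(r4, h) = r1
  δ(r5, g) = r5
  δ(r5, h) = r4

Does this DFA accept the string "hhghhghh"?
Processing string "hhghhghh":
  r0 --h--> r1
  r1 --h--> r1
  r1 --g--> r4
  r4 --h--> r1
  r1 --h--> r1
  r1 --g--> r4
  r4 --h--> r1
  r1 --h--> r1
Final state: r1
Accept states: {r1, r3, r4, r5}
Yes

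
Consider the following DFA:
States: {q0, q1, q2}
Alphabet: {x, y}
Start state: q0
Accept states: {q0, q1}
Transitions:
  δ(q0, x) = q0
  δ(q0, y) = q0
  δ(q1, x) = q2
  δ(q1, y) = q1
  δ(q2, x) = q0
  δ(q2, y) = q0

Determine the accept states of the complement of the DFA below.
Complement accept states = All states \ Original accept states
= {q0, q1, q2} \ {q0, q1}
{q2}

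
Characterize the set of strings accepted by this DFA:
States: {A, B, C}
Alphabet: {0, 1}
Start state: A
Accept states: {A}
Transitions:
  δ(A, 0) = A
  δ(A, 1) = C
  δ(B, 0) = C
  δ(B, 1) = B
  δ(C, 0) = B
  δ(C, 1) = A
Testing a few strings:
  '0' → accept
  '1' → reject
  '100' → reject
  '1010' → reject
State roles: A=value ≡ 0 (mod 3); B=value ≡ 2 (mod 3); C=value ≡ 1 (mod 3)
All binary strings representing a multiple of 3 (read in base 2; leading zeros allowed and ε counts as 0)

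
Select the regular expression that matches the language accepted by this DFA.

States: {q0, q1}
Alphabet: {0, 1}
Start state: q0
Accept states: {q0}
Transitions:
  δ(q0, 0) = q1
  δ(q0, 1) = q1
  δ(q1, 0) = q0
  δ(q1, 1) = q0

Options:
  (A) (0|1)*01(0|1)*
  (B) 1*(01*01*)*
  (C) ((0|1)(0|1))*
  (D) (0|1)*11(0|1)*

Check each option against the DFA on short strings; one disagreement eliminates an option:
  (A) (0|1)*01(0|1)*: on ε the DFA stays in q0 and accepts (q0 ∈ Accept), but the regex does not match it → eliminate
  (B) 1*(01*01*)*: on '1' the DFA goes q0 → q1 and rejects (q1 ∉ Accept), but the regex matches it → eliminate
  (C) ((0|1)(0|1))*: agrees with the DFA on every string of length ≤ 6
  (D) (0|1)*11(0|1)*: on ε the DFA stays in q0 and accepts (q0 ∈ Accept), but the regex does not match it → eliminate
Only (C) is consistent with the DFA.
(C) ((0|1)(0|1))*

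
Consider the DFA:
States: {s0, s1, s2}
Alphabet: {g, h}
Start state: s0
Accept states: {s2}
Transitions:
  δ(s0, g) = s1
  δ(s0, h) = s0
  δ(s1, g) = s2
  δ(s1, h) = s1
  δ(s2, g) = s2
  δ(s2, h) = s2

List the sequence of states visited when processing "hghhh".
read 'h': s0 → s0
  read 'g': s0 → s1
  read 'h': s1 → s1
  read 'h': s1 → s1
  read 'h': s1 → s1
s0 -> s0 -> s1 -> s1 -> s1 -> s1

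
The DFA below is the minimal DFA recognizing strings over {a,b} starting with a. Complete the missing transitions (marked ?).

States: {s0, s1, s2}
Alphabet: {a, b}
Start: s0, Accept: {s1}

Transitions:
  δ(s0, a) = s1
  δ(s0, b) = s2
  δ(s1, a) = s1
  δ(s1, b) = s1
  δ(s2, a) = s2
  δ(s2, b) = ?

From the language and accept set, identify what each state tracks — s0: no input read; s1: started with a; s2: started with b (dead).
Each missing δ(q, a) is the state matching the new tracked value after reading a.
δ(s2, b) = s2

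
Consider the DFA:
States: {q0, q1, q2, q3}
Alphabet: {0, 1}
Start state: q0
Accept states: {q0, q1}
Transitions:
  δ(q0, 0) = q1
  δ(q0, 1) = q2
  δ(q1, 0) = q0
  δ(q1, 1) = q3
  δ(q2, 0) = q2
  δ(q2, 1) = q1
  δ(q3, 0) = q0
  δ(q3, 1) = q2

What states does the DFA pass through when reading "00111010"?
read '0': q0 → q1
  read '0': q1 → q0
  read '1': q0 → q2
  read '1': q2 → q1
  read '1': q1 → q3
  read '0': q3 → q0
  read '1': q0 → q2
  read '0': q2 → q2
q0 -> q1 -> q0 -> q2 -> q1 -> q3 -> q0 -> q2 -> q2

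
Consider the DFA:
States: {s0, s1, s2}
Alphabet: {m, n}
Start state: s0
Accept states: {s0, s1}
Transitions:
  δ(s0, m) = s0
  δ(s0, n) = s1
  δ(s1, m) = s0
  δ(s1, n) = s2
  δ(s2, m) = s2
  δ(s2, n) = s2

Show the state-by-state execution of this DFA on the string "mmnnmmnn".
read 'm': s0 → s0
  read 'm': s0 → s0
  read 'n': s0 → s1
  read 'n': s1 → s2
  read 'm': s2 → s2
  read 'm': s2 → s2
  read 'n': s2 → s2
  read 'n': s2 → s2
s0 -> s0 -> s0 -> s1 -> s2 -> s2 -> s2 -> s2 -> s2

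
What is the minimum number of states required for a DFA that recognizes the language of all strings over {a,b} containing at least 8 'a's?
By Myhill–Nerode, count the distinguishable equivalence classes: 9 classes — having seen 0, 1, …, 7, or ≥8 copies of 'a'; any two classes i < j (j ≤ 8) are distinguished by the string a^(8−j), which takes class j to 8 copies (accepted) but leaves class i below 8 (rejected).
9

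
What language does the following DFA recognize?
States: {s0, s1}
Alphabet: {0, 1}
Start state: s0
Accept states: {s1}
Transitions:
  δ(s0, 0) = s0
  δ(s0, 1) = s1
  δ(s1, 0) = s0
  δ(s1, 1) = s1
Testing a few strings:
  '00' → reject
  '100' → reject
  '0' → reject
  '01' → accept
State roles: s0=last symbol not 1; s1=last symbol is 1
All binary strings ending with 1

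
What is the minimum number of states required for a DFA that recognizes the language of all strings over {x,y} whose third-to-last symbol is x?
By Myhill–Nerode, count the distinguishable equivalence classes: 2^3 = 8 classes — the DFA must remember the last 3 symbols read; every pair of distinct length-3 suffixes is distinguishable by some continuation.
8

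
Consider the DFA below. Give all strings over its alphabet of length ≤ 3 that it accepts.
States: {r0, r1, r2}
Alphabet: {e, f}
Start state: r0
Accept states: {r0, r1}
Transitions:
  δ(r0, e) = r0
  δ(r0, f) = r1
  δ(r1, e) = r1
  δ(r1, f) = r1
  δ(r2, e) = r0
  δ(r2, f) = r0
ε, e, f, ee, ef, fe, ff, eee, eef, efe, eff, fee, fef, ffe, fff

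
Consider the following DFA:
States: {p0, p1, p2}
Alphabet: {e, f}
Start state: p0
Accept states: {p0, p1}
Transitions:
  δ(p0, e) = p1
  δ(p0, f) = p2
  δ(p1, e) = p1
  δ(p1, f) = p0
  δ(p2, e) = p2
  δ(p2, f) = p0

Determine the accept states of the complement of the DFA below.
Complement accept states = All states \ Original accept states
= {p0, p1, p2} \ {p0, p1}
{p2}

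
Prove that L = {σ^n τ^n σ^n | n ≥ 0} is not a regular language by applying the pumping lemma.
Assume L is regular with pumping length p. Idea: pumping the first σ-block unbalances it against the other two.
Choose s = σ^p τ^p σ^p ∈ L (|s| = 3p ≥ p). By the pumping lemma, s = xyz with |xy| ≤ p, |y| > 0, so y = σ^k with k ≥ 1, inside the first σ-block. Then xy²z = σ^(p+k) τ^p σ^p. The first block has length p+k ≠ p, so the three block lengths are no longer equal and xy²z ∉ L.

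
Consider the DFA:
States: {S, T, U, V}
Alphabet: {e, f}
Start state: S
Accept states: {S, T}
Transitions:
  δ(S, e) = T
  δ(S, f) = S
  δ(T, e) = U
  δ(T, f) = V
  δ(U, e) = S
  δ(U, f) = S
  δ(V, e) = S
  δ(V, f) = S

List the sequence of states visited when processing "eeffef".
read 'e': S → T
  read 'e': T → U
  read 'f': U → S
  read 'f': S → S
  read 'e': S → T
  read 'f': T → V
S -> T -> U -> S -> S -> T -> V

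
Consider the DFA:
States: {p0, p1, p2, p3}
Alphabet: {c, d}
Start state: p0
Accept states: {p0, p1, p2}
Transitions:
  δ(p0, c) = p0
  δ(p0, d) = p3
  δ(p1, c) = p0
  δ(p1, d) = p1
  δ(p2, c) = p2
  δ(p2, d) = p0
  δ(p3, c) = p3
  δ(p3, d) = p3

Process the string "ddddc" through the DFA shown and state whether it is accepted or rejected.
Processing string "ddddc":
  p0 --d--> p3
  p3 --d--> p3
  p3 --d--> p3
  p3 --d--> p3
  p3 --c--> p3
Final state: p3
Accept states: {p0, p1, p2}
No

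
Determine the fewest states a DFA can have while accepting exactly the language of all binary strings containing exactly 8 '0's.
By Myhill–Nerode, count the distinguishable equivalence classes: 10 classes — having seen 0, 1, …, 8, or >8 copies of '0'; the count-8 class is the only accepting one and >8 is dead.
10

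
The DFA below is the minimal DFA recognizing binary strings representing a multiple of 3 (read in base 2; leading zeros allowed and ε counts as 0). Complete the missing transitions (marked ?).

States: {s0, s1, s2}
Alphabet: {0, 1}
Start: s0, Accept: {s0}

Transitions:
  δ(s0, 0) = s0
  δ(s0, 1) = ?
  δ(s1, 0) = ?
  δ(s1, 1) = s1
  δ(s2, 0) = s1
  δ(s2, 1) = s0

From the language and accept set, identify what each state tracks — s0: value ≡ 0 (mod 3); s1: value ≡ 2 (mod 3); s2: value ≡ 1 (mod 3).
Each missing δ(q, a) is the state matching the new tracked value after reading a.
δ(s0, 1) = s2; δ(s1, 0) = s2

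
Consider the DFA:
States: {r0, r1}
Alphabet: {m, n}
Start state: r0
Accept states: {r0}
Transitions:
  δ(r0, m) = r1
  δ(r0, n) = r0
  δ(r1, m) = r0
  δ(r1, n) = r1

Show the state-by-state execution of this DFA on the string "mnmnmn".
read 'm': r0 → r1
  read 'n': r1 → r1
  read 'm': r1 → r0
  read 'n': r0 → r0
  read 'm': r0 → r1
  read 'n': r1 → r1
r0 -> r1 -> r1 -> r0 -> r0 -> r1 -> r1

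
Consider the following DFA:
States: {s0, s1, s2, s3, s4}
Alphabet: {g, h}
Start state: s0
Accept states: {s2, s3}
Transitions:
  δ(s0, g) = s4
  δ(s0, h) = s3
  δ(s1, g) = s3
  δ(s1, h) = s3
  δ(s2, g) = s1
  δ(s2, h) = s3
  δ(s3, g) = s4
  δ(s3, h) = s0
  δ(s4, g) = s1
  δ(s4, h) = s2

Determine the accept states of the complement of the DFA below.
Complement accept states = All states \ Original accept states
= {s0, s1, s2, s3, s4} \ {s2, s3}
{s0, s1, s4}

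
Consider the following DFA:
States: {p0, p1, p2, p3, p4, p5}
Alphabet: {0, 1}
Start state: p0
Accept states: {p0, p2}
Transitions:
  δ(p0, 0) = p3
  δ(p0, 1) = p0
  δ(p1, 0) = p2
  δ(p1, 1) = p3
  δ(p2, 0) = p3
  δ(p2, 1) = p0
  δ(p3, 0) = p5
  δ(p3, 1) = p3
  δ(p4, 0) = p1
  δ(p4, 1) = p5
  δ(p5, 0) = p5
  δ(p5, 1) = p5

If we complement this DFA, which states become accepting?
Complement accept states = All states \ Original accept states
= {p0, p1, p2, p3, p4, p5} \ {p0, p2}
{p1, p3, p4, p5}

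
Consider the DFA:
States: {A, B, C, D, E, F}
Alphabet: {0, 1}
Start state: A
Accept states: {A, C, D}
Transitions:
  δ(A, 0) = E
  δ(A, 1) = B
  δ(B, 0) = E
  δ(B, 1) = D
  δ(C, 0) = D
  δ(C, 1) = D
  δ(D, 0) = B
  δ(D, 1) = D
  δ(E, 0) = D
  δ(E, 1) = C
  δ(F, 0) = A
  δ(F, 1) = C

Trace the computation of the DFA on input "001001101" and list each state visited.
read '0': A → E
  read '0': E → D
  read '1': D → D
  read '0': D → B
  read '0': B → E
  read '1': E → C
  read '1': C → D
  read '0': D → B
  read '1': B → D
A -> E -> D -> D -> B -> E -> C -> D -> B -> D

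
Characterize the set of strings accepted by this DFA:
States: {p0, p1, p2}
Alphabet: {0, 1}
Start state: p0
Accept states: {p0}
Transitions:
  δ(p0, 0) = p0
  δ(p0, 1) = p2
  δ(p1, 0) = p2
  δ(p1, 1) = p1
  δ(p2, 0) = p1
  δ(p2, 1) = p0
Testing a few strings:
  '11' → accept
  '0' → accept
  '101' → reject
  '10' → reject
State roles: p0=value ≡ 0 (mod 3); p1=value ≡ 2 (mod 3); p2=value ≡ 1 (mod 3)
All binary strings representing a multiple of 3 (read in base 2; leading zeros allowed and ε counts as 0)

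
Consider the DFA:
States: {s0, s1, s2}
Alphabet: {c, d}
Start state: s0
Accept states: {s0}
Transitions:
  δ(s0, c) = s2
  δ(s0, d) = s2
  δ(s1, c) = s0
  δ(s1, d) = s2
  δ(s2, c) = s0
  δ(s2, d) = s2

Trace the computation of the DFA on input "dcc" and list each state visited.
read 'd': s0 → s2
  read 'c': s2 → s0
  read 'c': s0 → s2
s0 -> s2 -> s0 -> s2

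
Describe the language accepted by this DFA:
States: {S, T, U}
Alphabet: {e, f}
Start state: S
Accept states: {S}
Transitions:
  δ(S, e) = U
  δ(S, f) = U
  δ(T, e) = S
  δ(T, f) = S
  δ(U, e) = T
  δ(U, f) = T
Testing a few strings:
  'eeee' → reject
  'feef' → reject
  'e' → reject
  'ffe' → accept
State roles: S=length ≡ 0 (mod 3); T=length ≡ 2 (mod 3); U=length ≡ 1 (mod 3)
All strings over {e,f} whose length is a multiple of 3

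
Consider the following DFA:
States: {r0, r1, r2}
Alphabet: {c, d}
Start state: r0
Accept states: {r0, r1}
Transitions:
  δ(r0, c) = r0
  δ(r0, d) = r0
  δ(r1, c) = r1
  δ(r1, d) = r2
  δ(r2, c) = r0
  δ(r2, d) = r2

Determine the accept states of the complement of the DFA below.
Complement accept states = All states \ Original accept states
= {r0, r1, r2} \ {r0, r1}
{r2}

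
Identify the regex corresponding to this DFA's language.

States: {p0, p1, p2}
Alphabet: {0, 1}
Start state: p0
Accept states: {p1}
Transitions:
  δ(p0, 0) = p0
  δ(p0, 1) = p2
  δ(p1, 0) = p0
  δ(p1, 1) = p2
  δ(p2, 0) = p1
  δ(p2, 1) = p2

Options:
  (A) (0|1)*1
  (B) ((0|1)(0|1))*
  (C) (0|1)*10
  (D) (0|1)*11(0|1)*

Check each option against the DFA on short strings; one disagreement eliminates an option:
  (A) (0|1)*1: on '1' the DFA goes p0 → p2 and rejects (p2 ∉ Accept), but the regex matches it → eliminate
  (B) ((0|1)(0|1))*: on ε the DFA stays in p0 and rejects (p0 ∉ Accept), but the regex matches it → eliminate
  (C) (0|1)*10: agrees with the DFA on every string of length ≤ 6
  (D) (0|1)*11(0|1)*: on '10' the DFA goes p0 → p2 → p1 and accepts (p1 ∈ Accept), but the regex does not match it → eliminate
Only (C) is consistent with the DFA.
(C) (0|1)*10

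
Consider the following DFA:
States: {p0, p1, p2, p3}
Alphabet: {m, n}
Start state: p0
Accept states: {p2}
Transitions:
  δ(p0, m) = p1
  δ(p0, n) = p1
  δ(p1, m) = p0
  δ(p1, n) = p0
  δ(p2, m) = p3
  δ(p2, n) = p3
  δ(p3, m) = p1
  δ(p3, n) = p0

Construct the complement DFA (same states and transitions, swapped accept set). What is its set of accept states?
Complement accept states = All states \ Original accept states
= {p0, p1, p2, p3} \ {p2}
{p0, p1, p3}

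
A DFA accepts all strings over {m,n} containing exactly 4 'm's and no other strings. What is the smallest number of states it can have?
By Myhill–Nerode, count the distinguishable equivalence classes: 6 classes — having seen 0, 1, …, 4, or >4 copies of 'm'; the count-4 class is the only accepting one and >4 is dead.
6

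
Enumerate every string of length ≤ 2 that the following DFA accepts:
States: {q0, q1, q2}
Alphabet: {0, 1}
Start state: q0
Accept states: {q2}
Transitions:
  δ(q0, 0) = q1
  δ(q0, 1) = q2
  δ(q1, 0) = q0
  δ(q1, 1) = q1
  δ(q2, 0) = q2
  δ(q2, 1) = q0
1, 10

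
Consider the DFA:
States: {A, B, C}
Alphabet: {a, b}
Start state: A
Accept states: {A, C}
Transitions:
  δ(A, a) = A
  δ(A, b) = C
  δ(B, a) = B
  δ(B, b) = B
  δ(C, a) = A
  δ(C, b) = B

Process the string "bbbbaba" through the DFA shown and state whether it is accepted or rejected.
Processing string "bbbbaba":
  A --b--> C
  C --b--> B
  B --b--> B
  B --b--> B
  B --a--> B
  B --b--> B
  B --a--> B
Final state: B
Accept states: {A, C}
No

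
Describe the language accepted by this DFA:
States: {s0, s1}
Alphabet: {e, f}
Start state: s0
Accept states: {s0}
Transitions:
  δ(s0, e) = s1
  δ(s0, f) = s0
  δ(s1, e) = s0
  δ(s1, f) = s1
Testing a few strings:
  'ef' → reject
  'eee' → reject
  'ee' → accept
  'fe' → reject
State roles: s0=even number of e's so far; s1=odd number of e's so far
All strings over {e,f} with an even number of e's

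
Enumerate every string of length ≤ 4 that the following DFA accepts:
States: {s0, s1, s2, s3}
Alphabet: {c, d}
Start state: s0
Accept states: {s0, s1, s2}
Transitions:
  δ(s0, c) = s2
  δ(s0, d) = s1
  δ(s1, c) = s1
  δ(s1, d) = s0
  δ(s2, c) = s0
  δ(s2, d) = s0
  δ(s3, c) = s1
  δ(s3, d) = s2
ε, c, d, cc, cd, dc, dd, ccc, ccd, cdc, cdd, dcc, dcd, ddc, ddd, cccc, cccd, ccdc, ccdd, cdcc, cdcd, cddc, cddd, dccc, dccd, dcdc, dcdd, ddcc, ddcd, dddc, dddd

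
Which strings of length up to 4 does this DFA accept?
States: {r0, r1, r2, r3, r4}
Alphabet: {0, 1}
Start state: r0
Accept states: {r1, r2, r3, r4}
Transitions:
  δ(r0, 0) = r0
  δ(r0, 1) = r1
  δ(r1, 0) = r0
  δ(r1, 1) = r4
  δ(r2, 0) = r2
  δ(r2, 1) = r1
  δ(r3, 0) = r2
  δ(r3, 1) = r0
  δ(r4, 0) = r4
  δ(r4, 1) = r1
1, 01, 11, 001, 011, 101, 110, 111, 0001, 0011, 0101, 0110, 0111, 1001, 1011, 1100, 1101, 1111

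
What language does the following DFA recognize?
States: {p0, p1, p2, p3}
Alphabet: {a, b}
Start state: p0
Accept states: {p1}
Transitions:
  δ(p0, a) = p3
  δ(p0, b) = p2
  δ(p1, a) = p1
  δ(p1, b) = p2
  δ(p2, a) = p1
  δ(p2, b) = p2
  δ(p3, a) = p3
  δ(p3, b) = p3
Testing a few strings:
  'b' → reject
  'bb' → reject
  'baaa' → accept
  'bbaa' → accept
State roles: p0=no input read; p1=started with b, last symbol a; p2=started with b, last symbol b; p3=started with a (dead)
All strings over {a,b} that start with b and end with a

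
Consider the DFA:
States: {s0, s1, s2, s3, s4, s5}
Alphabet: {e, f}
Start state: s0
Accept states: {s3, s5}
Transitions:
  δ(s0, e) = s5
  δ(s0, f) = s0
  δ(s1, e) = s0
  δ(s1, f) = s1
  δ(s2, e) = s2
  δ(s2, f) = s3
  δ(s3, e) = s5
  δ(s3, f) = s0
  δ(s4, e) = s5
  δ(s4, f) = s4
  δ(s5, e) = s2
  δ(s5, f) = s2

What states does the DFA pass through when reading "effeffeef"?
read 'e': s0 → s5
  read 'f': s5 → s2
  read 'f': s2 → s3
  read 'e': s3 → s5
  read 'f': s5 → s2
  read 'f': s2 → s3
  read 'e': s3 → s5
  read 'e': s5 → s2
  read 'f': s2 → s3
s0 -> s5 -> s2 -> s3 -> s5 -> s2 -> s3 -> s5 -> s2 -> s3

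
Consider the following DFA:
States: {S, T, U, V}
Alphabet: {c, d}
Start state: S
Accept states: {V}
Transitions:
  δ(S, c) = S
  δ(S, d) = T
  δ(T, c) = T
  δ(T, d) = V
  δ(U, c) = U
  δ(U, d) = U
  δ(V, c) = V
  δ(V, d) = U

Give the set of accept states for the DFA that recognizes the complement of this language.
Complement accept states = All states \ Original accept states
= {S, T, U, V} \ {V}
{S, T, U}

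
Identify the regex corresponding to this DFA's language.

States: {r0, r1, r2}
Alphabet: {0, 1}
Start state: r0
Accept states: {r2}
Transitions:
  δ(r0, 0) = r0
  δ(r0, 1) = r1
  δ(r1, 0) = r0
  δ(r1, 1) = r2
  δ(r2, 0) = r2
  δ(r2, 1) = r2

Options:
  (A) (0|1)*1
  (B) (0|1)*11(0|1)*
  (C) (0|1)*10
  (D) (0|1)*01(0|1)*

Check each option against the DFA on short strings; one disagreement eliminates an option:
  (A) (0|1)*1: on '1' the DFA goes r0 → r1 and rejects (r1 ∉ Accept), but the regex matches it → eliminate
  (B) (0|1)*11(0|1)*: agrees with the DFA on every string of length ≤ 6
  (C) (0|1)*10: on '10' the DFA goes r0 → r1 → r0 and rejects (r0 ∉ Accept), but the regex matches it → eliminate
  (D) (0|1)*01(0|1)*: on '01' the DFA goes r0 → r0 → r1 and rejects (r1 ∉ Accept), but the regex matches it → eliminate
Only (B) is consistent with the DFA.
(B) (0|1)*11(0|1)*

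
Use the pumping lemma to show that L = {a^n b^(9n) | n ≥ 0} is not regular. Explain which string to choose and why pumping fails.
Assume L is regular with pumping length p. Idea: pumping the a-block breaks the 1:9 ratio.
Choose s = a^p b^(9p) (length 10p ≥ p). By the pumping lemma, s = xyz with |xy| ≤ p, |y| > 0, so y = a^k with k ≥ 1. Then xy²z = a^(p+k) b^(9p). For this to be in L we would need 9p = 9(p+k), i.e. 9k = 0, contradicting k ≥ 1. So xy²z ∉ L.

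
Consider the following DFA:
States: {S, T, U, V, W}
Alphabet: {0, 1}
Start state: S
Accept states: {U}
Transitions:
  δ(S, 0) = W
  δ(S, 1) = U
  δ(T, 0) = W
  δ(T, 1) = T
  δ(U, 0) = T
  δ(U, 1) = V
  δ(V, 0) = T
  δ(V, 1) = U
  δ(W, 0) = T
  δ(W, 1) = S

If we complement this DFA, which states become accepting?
Complement accept states = All states \ Original accept states
= {S, T, U, V, W} \ {U}
{S, T, V, W}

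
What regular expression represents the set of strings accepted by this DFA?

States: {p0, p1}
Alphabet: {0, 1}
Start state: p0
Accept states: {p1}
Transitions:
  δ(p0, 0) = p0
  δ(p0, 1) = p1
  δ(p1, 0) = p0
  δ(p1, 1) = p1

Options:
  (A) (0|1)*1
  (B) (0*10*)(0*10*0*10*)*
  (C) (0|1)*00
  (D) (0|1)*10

Check each option against the DFA on short strings; one disagreement eliminates an option:
  (A) (0|1)*1: agrees with the DFA on every string of length ≤ 6
  (B) (0*10*)(0*10*0*10*)*: on '10' the DFA goes p0 → p1 → p0 and rejects (p0 ∉ Accept), but the regex matches it → eliminate
  (C) (0|1)*00: on '1' the DFA goes p0 → p1 and accepts (p1 ∈ Accept), but the regex does not match it → eliminate
  (D) (0|1)*10: on '1' the DFA goes p0 → p1 and accepts (p1 ∈ Accept), but the regex does not match it → eliminate
Only (A) is consistent with the DFA.
(A) (0|1)*1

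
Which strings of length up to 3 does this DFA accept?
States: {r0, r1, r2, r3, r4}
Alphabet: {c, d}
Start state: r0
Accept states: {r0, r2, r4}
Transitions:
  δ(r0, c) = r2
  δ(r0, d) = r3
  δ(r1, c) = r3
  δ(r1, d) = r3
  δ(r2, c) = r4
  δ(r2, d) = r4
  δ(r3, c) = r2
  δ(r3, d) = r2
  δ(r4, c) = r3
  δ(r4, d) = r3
ε, c, cc, cd, dc, dd, dcc, dcd, ddc, ddd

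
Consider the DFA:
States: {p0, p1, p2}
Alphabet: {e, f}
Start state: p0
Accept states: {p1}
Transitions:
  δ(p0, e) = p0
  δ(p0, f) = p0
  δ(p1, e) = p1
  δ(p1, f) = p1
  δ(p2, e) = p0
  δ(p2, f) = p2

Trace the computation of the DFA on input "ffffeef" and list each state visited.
read 'f': p0 → p0
  read 'f': p0 → p0
  read 'f': p0 → p0
  read 'f': p0 → p0
  read 'e': p0 → p0
  read 'e': p0 → p0
  read 'f': p0 → p0
p0 -> p0 -> p0 -> p0 -> p0 -> p0 -> p0 -> p0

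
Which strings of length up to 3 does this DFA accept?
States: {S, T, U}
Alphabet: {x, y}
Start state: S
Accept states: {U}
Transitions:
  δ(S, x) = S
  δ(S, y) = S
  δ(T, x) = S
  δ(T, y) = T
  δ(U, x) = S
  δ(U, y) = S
None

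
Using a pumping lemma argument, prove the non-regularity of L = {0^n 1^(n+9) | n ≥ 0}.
Assume L is regular with pumping length p. Idea: pumping the 0-block breaks the fixed offset of 9.
Choose s = 0^p 1^(p+9) ∈ L. By the pumping lemma, s = xyz with |xy| ≤ p, |y| > 0, so y = 0^k with k ≥ 1. Then xy²z = 0^(p+k) 1^(p+9). For this to be in L we would need p+9 = (p+k)+9, i.e. k = 0, contradicting k ≥ 1. So xy²z ∉ L.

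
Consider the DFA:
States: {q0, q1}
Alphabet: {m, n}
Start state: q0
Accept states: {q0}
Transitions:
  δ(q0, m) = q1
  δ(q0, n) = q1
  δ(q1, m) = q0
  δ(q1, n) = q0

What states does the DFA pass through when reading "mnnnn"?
read 'm': q0 → q1
  read 'n': q1 → q0
  read 'n': q0 → q1
  read 'n': q1 → q0
  read 'n': q0 → q1
q0 -> q1 -> q0 -> q1 -> q0 -> q1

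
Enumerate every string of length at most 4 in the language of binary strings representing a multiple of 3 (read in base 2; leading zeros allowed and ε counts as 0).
ε, 0, 00, 11, 000, 011, 110, 0000, 0011, 0110, 1001, 1100, 1111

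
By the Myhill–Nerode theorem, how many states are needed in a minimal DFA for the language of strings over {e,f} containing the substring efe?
By Myhill–Nerode, count the distinguishable equivalence classes: 4 classes — one per longest suffix of the input that is a prefix of 'efe' (lengths 0 through 2), plus an absorbing 'already seen efe' class.
4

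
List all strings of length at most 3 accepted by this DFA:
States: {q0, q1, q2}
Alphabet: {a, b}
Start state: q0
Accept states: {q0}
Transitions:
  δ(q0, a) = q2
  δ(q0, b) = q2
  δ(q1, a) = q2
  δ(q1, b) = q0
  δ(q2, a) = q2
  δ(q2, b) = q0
ε, ab, bb, aab, bab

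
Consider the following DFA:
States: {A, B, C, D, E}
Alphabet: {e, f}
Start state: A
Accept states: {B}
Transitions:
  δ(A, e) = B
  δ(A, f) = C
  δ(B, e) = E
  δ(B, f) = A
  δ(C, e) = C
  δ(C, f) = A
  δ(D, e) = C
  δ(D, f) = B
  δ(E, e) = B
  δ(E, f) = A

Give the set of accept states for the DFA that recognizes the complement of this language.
Complement accept states = All states \ Original accept states
= {A, B, C, D, E} \ {B}
{A, C, D, E}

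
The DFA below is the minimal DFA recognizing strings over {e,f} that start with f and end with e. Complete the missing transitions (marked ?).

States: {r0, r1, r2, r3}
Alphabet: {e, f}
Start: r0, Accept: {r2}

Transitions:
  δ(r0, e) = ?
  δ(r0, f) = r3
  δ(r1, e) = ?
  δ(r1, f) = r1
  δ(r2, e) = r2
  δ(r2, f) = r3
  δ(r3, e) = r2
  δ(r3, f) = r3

From the language and accept set, identify what each state tracks — r0: no input read; r1: started with e (dead); r2: started with f, last symbol e; r3: started with f, last symbol f.
Each missing δ(q, a) is the state matching the new tracked value after reading a.
δ(r0, e) = r1; δ(r1, e) = r1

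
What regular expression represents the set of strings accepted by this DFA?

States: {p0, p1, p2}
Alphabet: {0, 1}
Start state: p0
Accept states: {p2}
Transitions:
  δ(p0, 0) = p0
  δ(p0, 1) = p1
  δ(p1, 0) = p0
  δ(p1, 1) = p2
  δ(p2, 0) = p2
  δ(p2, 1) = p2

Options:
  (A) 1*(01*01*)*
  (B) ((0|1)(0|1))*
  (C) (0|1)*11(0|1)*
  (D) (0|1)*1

Check each option against the DFA on short strings; one disagreement eliminates an option:
  (A) 1*(01*01*)*: on ε the DFA stays in p0 and rejects (p0 ∉ Accept), but the regex matches it → eliminate
  (B) ((0|1)(0|1))*: on ε the DFA stays in p0 and rejects (p0 ∉ Accept), but the regex matches it → eliminate
  (C) (0|1)*11(0|1)*: agrees with the DFA on every string of length ≤ 6
  (D) (0|1)*1: on '1' the DFA goes p0 → p1 and rejects (p1 ∉ Accept), but the regex matches it → eliminate
Only (C) is consistent with the DFA.
(C) (0|1)*11(0|1)*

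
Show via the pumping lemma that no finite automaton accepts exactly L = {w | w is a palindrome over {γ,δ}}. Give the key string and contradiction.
Assume L is regular with pumping length p. Idea: pumping the leading γ-block breaks the symmetry.
Choose s = γ^p δ γ^p (a palindrome of length 2p+1 ≥ p). By the pumping lemma, s = xyz with |xy| ≤ p, |y| > 0, so y = γ^k with k > 0 (xy lies entirely in the first γ^p). Then xy²z = γ^(p+k) δ γ^p, which is not a palindrome since p+k ≠ p.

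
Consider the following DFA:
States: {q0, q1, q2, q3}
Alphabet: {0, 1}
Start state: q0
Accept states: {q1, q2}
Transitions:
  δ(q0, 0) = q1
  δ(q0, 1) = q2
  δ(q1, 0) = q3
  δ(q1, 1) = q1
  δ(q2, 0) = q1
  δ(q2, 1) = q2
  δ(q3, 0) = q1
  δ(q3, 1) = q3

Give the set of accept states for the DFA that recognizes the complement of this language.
Complement accept states = All states \ Original accept states
= {q0, q1, q2, q3} \ {q1, q2}
{q0, q3}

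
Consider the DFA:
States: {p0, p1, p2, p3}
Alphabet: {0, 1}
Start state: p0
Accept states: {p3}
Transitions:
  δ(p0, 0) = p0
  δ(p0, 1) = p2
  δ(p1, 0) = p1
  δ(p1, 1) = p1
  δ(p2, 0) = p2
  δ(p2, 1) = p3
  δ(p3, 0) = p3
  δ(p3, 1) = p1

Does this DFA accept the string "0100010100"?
Processing string "0100010100":
  p0 --0--> p0
  p0 --1--> p2
  p2 --0--> p2
  p2 --0--> p2
  p2 --0--> p2
  p2 --1--> p3
  p3 --0--> p3
  p3 --1--> p1
  p1 --0--> p1
  p1 --0--> p1
Final state: p1
Accept states: {p3}
No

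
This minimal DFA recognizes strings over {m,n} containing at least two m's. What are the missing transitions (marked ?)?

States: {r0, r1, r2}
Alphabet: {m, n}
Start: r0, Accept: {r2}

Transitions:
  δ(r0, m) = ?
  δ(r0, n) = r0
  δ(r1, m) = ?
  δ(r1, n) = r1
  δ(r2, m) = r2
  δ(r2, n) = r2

From the language and accept set, identify what each state tracks — r0: zero m's seen; r1: one m seen; r2: ≥ two m's seen.
Each missing δ(q, a) is the state matching the new tracked value after reading a.
δ(r0, m) = r1; δ(r1, m) = r2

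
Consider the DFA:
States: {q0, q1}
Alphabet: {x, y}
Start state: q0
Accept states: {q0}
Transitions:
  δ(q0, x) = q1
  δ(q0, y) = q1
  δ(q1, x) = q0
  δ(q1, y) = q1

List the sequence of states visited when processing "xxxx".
read 'x': q0 → q1
  read 'x': q1 → q0
  read 'x': q0 → q1
  read 'x': q1 → q0
q0 -> q1 -> q0 -> q1 -> q0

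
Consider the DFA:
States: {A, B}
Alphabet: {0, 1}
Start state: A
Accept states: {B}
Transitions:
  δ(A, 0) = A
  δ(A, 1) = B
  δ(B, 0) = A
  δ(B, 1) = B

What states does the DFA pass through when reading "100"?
read '1': A → B
  read '0': B → A
  read '0': A → A
A -> B -> A -> A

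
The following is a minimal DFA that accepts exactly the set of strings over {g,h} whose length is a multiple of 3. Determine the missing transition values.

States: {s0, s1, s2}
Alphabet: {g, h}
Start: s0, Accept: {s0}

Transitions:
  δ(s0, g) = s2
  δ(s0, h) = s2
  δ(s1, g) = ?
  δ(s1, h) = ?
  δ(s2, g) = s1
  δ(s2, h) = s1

From the language and accept set, identify what each state tracks — s0: length ≡ 0 (mod 3); s1: length ≡ 2 (mod 3); s2: length ≡ 1 (mod 3).
Each missing δ(q, a) is the state matching the new tracked value after reading a.
δ(s1, g) = s0; δ(s1, h) = s0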